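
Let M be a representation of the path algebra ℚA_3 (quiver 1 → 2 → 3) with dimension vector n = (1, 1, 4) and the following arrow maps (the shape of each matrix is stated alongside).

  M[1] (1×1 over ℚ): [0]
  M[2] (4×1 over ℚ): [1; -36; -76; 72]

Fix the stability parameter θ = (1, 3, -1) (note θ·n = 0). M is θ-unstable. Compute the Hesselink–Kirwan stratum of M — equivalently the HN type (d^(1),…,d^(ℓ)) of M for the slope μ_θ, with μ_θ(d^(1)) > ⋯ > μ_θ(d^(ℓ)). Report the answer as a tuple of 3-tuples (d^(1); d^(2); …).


Interval decomposition of M: I[1,1], I[2,3], I[3,3]^3.
HN type (ℓ=2): μ^(1)=1; μ^(2)=-1

((1, 1, 1); (0, 0, 3))


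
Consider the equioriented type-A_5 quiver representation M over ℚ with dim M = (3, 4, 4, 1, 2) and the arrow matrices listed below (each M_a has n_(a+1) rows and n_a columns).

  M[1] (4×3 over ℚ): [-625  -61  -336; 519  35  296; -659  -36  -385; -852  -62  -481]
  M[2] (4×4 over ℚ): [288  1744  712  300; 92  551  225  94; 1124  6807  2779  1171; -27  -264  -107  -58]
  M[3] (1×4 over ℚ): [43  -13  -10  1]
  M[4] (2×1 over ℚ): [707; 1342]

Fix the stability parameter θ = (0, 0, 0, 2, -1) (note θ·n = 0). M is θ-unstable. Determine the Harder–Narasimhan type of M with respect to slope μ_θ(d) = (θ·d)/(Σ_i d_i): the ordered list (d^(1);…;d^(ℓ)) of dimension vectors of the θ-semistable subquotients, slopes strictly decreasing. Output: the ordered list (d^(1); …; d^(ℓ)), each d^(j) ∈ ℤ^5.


Barcode: M ≅ I[1,3]^2, I[1,5], I[2,2], I[3,3], I[5,5]. HN layers by μ_θ (3 steps, strictly decreasing):
  μ^(1)=1/2; μ^(2)=0; μ^(3)=-1

((0, 0, 0, 1, 1); (3, 4, 4, 0, 0); (0, 0, 0, 0, 1))


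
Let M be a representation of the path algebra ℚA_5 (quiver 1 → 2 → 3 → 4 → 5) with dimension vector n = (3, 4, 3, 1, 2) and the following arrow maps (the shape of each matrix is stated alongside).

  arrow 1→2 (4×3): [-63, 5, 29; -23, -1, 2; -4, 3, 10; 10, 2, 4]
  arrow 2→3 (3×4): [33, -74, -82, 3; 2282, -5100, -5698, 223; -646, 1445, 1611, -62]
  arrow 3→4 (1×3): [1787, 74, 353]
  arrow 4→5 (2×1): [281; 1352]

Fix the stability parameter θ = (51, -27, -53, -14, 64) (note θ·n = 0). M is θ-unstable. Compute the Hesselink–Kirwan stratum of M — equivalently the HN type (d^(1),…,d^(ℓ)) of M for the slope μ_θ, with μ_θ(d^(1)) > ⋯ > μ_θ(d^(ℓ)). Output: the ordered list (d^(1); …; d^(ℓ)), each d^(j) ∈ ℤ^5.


Barcode: M ≅ I[1,2], I[1,3], I[1,5], I[2,3], I[5,5]. HN layers by μ_θ (5 steps, strictly decreasing):
  μ^(1)=64; μ^(2)=12; μ^(3)=-29/3; μ^(4)=-43/4; μ^(5)=-40

((0, 0, 0, 0, 2); (1, 1, 0, 0, 0); (1, 1, 1, 0, 0); (1, 1, 1, 1, 0); (0, 1, 1, 0, 0))


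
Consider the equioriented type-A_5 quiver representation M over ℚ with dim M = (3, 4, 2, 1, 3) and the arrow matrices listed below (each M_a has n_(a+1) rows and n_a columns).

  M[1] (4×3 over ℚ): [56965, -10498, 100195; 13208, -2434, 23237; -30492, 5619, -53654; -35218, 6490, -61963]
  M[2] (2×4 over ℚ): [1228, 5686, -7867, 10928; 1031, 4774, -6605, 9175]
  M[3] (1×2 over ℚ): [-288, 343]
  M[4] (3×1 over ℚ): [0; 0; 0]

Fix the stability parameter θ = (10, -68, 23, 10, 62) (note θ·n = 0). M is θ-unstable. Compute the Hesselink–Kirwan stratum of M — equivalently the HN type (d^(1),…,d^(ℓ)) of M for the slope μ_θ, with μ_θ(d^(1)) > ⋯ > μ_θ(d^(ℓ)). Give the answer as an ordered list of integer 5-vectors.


Interval decomposition of M: I[1,2], I[1,3], I[1,4], I[2,2], I[5,5]^3.
HN type (ℓ=5): μ^(1)=62; μ^(2)=23; μ^(3)=33/2; μ^(4)=-29; μ^(5)=-68

((0, 0, 0, 0, 3); (0, 0, 1, 0, 0); (0, 0, 1, 1, 0); (3, 3, 0, 0, 0); (0, 1, 0, 0, 0))


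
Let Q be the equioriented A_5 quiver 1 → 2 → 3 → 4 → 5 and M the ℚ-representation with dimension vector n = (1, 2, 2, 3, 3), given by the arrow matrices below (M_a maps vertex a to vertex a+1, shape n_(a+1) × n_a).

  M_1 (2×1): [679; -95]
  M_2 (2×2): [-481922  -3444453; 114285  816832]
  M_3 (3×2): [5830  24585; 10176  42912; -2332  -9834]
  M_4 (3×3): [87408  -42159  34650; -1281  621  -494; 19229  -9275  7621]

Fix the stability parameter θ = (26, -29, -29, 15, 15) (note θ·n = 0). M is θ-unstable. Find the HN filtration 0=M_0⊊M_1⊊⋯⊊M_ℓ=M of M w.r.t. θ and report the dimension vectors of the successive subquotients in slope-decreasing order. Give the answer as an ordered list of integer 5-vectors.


Interval decomposition of M: I[1,5], I[2,3], I[4,5]^2.
HN type (ℓ=3): μ^(1)=15; μ^(2)=-32/3; μ^(3)=-29

((0, 0, 0, 3, 3); (1, 1, 1, 0, 0); (0, 1, 1, 0, 0))


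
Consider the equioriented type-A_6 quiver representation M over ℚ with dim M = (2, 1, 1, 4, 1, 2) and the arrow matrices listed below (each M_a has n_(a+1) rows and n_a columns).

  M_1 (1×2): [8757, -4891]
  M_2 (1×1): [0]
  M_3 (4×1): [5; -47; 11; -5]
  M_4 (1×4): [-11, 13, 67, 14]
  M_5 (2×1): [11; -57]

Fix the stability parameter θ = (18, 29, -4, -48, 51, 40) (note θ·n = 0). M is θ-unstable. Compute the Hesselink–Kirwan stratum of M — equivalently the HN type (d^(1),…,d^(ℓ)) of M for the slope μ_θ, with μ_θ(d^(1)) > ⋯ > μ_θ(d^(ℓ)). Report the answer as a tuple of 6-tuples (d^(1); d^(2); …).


Barcode: M ≅ I[1,1], I[1,2], I[3,6], I[4,4]^3, I[6,6]. HN layers by μ_θ (6 steps, strictly decreasing):
  μ^(1)=91/2; μ^(2)=40; μ^(3)=29; μ^(4)=18; μ^(5)=-26; μ^(6)=-48

((0, 0, 0, 0, 1, 1); (0, 0, 0, 0, 0, 1); (0, 1, 0, 0, 0, 0); (2, 0, 0, 0, 0, 0); (0, 0, 1, 1, 0, 0); (0, 0, 0, 3, 0, 0))


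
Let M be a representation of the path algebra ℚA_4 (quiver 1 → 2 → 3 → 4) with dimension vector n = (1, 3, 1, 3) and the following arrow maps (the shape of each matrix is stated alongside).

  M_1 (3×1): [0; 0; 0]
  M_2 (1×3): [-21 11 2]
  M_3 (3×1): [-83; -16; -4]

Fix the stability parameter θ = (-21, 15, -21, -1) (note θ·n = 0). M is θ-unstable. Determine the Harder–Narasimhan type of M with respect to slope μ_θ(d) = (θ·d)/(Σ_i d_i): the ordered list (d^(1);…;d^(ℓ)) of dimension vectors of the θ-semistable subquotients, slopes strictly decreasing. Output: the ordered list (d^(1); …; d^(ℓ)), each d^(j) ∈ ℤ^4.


Barcode: M ≅ I[1,1], I[2,2]^2, I[2,4], I[4,4]^2. HN layers by μ_θ (4 steps, strictly decreasing):
  μ^(1)=15; μ^(2)=-1; μ^(3)=-3; μ^(4)=-21

((0, 2, 0, 0); (0, 0, 0, 3); (0, 1, 1, 0); (1, 0, 0, 0))


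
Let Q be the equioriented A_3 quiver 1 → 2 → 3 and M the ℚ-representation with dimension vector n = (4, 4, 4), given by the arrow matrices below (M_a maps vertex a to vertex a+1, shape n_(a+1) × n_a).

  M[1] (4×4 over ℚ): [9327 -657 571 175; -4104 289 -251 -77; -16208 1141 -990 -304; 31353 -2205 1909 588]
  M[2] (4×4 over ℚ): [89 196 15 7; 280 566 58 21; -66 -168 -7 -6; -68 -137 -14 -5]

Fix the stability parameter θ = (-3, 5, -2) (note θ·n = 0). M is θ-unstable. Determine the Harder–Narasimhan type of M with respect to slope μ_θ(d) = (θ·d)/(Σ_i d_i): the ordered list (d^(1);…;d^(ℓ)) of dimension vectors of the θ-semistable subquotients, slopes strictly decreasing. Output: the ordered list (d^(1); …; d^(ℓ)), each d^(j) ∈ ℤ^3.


Interval decomposition of M: I[1,3]^4.
HN type (ℓ=2): μ^(1)=3/2; μ^(2)=-3

((0, 4, 4); (4, 0, 0))


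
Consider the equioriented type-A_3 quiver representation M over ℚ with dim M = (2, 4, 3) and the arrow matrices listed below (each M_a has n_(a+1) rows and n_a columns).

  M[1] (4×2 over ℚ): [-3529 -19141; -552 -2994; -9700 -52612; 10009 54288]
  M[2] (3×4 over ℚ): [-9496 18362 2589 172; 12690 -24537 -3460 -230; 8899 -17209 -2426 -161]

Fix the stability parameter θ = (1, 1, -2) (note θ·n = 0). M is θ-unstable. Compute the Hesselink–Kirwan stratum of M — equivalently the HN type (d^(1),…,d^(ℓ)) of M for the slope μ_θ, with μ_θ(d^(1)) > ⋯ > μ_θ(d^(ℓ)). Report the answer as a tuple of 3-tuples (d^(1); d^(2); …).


Interval decomposition of M: I[1,2], I[1,3], I[2,3]^2.
HN type (ℓ=3): μ^(1)=1; μ^(2)=0; μ^(3)=-1/2

((1, 1, 0); (1, 1, 1); (0, 2, 2))


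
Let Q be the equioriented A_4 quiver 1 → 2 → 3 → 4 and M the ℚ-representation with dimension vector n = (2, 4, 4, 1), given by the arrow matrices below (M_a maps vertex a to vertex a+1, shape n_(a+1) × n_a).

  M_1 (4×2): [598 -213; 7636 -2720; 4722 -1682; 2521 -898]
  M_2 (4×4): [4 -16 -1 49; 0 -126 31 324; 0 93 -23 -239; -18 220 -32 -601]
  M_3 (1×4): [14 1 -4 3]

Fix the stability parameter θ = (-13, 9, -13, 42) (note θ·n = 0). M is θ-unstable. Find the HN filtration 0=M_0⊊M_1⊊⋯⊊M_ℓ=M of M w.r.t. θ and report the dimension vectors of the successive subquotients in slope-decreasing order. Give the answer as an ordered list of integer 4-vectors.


Interval decomposition of M: I[1,3], I[1,4], I[2,3]^2.
HN type (ℓ=3): μ^(1)=42; μ^(2)=-2; μ^(3)=-13

((0, 0, 0, 1); (0, 4, 4, 0); (2, 0, 0, 0))


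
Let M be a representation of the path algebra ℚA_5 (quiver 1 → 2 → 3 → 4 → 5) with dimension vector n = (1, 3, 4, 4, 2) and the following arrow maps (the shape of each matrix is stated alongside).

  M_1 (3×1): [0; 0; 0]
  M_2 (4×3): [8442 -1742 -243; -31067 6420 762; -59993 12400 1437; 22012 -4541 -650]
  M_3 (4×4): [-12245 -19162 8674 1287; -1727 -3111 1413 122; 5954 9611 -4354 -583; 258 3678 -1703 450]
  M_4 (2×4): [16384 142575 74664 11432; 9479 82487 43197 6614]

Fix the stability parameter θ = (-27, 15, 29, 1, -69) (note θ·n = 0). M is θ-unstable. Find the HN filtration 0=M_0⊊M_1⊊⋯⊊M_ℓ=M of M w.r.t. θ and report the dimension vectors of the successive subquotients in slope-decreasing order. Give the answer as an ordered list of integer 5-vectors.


Barcode: M ≅ I[1,1], I[2,4], I[2,5]^2, I[3,3], I[4,4]. HN layers by μ_θ (5 steps, strictly decreasing):
  μ^(1)=29; μ^(2)=15; μ^(3)=1; μ^(4)=-6; μ^(5)=-27

((0, 0, 1, 0, 0); (0, 1, 1, 1, 0); (0, 0, 0, 1, 0); (0, 2, 2, 2, 2); (1, 0, 0, 0, 0))


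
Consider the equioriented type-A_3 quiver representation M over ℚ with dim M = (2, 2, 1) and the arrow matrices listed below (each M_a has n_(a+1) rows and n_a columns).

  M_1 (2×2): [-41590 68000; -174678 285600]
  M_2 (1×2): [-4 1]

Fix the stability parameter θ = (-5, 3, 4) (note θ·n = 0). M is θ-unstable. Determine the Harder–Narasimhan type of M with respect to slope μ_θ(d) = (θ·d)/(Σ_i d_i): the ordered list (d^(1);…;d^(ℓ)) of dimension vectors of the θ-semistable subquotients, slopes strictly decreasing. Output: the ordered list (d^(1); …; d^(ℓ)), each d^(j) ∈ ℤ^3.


Interval decomposition of M: I[1,1], I[1,3], I[2,2].
HN type (ℓ=3): μ^(1)=4; μ^(2)=3; μ^(3)=-5

((0, 0, 1); (0, 2, 0); (2, 0, 0))


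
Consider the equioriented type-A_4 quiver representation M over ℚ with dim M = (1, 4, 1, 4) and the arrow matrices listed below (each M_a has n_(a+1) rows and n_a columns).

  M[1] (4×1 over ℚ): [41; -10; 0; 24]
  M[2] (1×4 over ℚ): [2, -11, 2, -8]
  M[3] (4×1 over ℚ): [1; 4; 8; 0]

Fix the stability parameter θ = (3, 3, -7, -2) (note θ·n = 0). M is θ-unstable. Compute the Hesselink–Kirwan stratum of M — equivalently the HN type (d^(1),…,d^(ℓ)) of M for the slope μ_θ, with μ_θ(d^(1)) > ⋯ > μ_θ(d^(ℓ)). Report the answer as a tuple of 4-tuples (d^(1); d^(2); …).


Interval decomposition of M: I[1,2], I[2,2]^2, I[2,4], I[4,4]^3.
HN type (ℓ=2): μ^(1)=3; μ^(2)=-2

((1, 3, 0, 0); (0, 1, 1, 4))


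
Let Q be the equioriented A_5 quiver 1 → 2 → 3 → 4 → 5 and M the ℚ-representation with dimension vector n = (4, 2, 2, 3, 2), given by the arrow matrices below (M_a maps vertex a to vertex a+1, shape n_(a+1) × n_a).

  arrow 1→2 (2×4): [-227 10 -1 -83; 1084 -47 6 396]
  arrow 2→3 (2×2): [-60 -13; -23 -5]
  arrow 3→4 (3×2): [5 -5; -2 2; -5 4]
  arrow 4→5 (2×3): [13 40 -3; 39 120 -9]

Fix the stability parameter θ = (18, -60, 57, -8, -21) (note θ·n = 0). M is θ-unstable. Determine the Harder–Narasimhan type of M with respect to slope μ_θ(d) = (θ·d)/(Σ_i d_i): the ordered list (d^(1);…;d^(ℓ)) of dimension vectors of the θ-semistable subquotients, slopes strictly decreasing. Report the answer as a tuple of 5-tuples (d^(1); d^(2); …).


Interval decomposition of M: I[1,1]^2, I[1,4], I[1,5], I[4,4], I[5,5].
HN type (ℓ=5): μ^(1)=49/2; μ^(2)=18; μ^(3)=28/3; μ^(4)=-8; μ^(5)=-21

((0, 0, 1, 1, 0); (2, 0, 0, 0, 0); (0, 0, 1, 1, 1); (0, 0, 0, 1, 0); (2, 2, 0, 0, 1))


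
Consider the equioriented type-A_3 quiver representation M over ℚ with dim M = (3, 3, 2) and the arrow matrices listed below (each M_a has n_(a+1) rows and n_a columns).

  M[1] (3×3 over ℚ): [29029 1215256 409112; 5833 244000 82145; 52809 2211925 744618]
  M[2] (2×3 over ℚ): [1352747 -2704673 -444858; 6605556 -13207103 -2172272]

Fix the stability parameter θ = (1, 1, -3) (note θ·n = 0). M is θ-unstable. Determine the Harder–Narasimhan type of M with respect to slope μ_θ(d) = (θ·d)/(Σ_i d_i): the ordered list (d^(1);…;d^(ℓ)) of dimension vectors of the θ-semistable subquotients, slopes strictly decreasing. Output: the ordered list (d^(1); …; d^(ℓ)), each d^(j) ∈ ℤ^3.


Barcode: M ≅ I[1,2], I[1,3]^2. HN layers by μ_θ (2 steps, strictly decreasing):
  μ^(1)=1; μ^(2)=-1/3

((1, 1, 0); (2, 2, 2))


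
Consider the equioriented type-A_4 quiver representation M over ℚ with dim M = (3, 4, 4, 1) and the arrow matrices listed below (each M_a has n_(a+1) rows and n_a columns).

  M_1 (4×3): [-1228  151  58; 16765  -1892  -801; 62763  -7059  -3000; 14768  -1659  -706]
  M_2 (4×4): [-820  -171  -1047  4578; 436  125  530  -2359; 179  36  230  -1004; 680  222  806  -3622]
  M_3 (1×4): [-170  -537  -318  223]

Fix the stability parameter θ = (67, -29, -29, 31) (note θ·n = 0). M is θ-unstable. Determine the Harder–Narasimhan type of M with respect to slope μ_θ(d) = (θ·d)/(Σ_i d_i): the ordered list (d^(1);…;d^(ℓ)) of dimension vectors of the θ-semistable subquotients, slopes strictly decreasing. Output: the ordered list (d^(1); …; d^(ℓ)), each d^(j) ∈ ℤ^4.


Barcode: M ≅ I[1,3]^2, I[1,4], I[2,3]. HN layers by μ_θ (3 steps, strictly decreasing):
  μ^(1)=31; μ^(2)=3; μ^(3)=-29

((0, 0, 0, 1); (3, 3, 3, 0); (0, 1, 1, 0))


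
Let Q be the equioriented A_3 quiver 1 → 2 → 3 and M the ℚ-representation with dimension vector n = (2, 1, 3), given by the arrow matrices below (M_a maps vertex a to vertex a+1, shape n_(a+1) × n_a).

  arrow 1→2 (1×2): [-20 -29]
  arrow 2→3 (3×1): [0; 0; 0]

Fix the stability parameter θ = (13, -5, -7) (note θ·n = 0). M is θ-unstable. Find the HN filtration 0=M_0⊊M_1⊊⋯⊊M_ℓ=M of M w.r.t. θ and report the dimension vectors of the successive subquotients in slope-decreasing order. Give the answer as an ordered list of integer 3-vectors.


Interval decomposition of M: I[1,1], I[1,2], I[3,3]^3.
HN type (ℓ=3): μ^(1)=13; μ^(2)=4; μ^(3)=-7

((1, 0, 0); (1, 1, 0); (0, 0, 3))


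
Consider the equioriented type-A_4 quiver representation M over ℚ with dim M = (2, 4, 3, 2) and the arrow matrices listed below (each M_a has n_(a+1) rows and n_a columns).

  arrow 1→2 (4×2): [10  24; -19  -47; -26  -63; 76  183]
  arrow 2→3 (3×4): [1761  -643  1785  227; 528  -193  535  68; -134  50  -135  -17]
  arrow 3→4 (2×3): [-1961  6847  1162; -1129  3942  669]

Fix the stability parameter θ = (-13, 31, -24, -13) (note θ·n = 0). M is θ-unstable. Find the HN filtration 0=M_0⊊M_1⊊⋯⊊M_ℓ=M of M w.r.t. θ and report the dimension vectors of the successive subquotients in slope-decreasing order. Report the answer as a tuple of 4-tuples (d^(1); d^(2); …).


Via rank(M_{q-1}∘⋯∘M_p): M ≅ I[1,4]^2, I[2,2], I[2,3].
μ_θ-semistable layers: μ^(1)=31; μ^(2)=7/2; μ^(3)=-2; μ^(4)=-13

((0, 1, 0, 0); (0, 1, 1, 0); (0, 2, 2, 2); (2, 0, 0, 0))


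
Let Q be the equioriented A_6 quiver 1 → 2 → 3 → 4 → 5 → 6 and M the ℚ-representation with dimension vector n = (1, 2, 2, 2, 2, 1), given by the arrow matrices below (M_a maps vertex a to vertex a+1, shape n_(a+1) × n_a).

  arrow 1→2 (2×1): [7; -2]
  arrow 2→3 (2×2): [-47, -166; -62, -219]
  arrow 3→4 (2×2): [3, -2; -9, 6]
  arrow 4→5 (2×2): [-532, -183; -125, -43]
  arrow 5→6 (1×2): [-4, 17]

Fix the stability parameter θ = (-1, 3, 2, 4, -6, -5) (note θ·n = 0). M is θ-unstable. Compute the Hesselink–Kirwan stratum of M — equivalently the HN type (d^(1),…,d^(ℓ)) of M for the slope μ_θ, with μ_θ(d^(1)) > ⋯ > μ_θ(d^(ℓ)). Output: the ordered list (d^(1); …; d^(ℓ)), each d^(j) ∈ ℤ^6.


Via rank(M_{q-1}∘⋯∘M_p): M ≅ I[1,5], I[2,3], I[4,6].
μ_θ-semistable layers: μ^(1)=5/2; μ^(2)=3/4; μ^(3)=-1; μ^(4)=-7/3

((0, 1, 1, 0, 0, 0); (0, 1, 1, 1, 1, 0); (1, 0, 0, 0, 0, 0); (0, 0, 0, 1, 1, 1))


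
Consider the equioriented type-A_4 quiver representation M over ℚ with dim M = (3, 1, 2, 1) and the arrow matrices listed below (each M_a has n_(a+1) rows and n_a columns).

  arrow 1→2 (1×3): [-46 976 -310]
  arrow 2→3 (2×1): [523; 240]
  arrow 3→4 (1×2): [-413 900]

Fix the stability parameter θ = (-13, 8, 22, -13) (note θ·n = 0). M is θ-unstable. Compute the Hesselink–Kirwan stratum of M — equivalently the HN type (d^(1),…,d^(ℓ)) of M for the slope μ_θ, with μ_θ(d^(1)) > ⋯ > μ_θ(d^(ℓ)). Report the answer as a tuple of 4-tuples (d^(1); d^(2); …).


Barcode: M ≅ I[1,1]^2, I[1,4], I[3,3]. HN layers by μ_θ (3 steps, strictly decreasing):
  μ^(1)=22; μ^(2)=17/3; μ^(3)=-13

((0, 0, 1, 0); (0, 1, 1, 1); (3, 0, 0, 0))


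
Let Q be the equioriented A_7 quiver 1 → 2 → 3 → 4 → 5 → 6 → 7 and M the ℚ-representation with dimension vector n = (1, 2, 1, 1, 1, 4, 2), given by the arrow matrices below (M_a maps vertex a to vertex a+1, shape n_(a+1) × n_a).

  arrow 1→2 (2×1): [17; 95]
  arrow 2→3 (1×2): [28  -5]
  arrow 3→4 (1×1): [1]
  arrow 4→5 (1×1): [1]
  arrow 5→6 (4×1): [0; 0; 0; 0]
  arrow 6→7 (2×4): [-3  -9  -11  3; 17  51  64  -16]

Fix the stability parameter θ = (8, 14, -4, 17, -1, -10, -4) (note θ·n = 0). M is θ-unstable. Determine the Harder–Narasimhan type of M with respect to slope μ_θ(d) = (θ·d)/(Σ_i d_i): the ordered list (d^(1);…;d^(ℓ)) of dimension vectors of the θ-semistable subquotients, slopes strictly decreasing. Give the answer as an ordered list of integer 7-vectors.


Barcode: M ≅ I[1,5], I[2,2], I[6,6]^2, I[6,7]^2. HN layers by μ_θ (5 steps, strictly decreasing):
  μ^(1)=14; μ^(2)=8; μ^(3)=6; μ^(4)=-4; μ^(5)=-10

((0, 1, 0, 0, 0, 0, 0); (0, 0, 0, 1, 1, 0, 0); (1, 1, 1, 0, 0, 0, 0); (0, 0, 0, 0, 0, 0, 2); (0, 0, 0, 0, 0, 4, 0))


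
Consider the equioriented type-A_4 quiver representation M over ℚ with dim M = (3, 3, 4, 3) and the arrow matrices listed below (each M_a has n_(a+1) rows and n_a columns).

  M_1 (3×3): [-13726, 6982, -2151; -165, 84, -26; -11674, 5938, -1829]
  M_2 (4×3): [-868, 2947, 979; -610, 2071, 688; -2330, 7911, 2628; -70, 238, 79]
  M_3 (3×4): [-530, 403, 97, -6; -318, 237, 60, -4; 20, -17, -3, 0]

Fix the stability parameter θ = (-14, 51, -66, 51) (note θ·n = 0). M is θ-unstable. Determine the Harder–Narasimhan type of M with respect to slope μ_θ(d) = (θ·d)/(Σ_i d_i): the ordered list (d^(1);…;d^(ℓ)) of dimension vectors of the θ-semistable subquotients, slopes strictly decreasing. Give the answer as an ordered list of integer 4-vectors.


Via rank(M_{q-1}∘⋯∘M_p): M ≅ I[1,1], I[1,4]^2, I[2,2], I[3,3], I[3,4].
μ_θ-semistable layers: μ^(1)=51; μ^(2)=-15/2; μ^(3)=-14; μ^(4)=-66

((0, 1, 0, 3); (0, 2, 2, 0); (3, 0, 0, 0); (0, 0, 2, 0))


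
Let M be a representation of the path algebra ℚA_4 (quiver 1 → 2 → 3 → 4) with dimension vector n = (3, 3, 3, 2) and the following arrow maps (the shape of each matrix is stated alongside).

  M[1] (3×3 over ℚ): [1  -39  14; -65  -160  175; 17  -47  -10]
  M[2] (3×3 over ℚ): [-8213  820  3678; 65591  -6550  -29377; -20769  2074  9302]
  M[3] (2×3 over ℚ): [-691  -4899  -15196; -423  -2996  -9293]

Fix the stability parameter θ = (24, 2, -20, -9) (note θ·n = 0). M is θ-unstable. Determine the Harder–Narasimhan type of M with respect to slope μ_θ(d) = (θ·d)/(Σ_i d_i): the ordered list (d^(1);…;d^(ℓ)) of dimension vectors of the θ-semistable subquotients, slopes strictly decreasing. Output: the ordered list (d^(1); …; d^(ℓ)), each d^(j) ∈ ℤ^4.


Barcode: M ≅ I[1,1], I[1,4]^2, I[2,3]. HN layers by μ_θ (3 steps, strictly decreasing):
  μ^(1)=24; μ^(2)=-3/4; μ^(3)=-9

((1, 0, 0, 0); (2, 2, 2, 2); (0, 1, 1, 0))


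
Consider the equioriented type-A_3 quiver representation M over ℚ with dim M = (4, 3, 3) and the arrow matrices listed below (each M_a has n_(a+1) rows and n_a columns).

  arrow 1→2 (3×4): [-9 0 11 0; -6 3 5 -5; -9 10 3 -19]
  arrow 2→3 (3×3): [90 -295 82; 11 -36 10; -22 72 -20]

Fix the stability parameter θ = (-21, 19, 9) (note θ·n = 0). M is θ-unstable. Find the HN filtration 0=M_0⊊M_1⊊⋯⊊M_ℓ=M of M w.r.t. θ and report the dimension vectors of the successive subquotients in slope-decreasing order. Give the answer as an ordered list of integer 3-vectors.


Barcode: M ≅ I[1,1], I[1,2], I[1,3]^2, I[3,3]. HN layers by μ_θ (4 steps, strictly decreasing):
  μ^(1)=19; μ^(2)=14; μ^(3)=9; μ^(4)=-21

((0, 1, 0); (0, 2, 2); (0, 0, 1); (4, 0, 0))


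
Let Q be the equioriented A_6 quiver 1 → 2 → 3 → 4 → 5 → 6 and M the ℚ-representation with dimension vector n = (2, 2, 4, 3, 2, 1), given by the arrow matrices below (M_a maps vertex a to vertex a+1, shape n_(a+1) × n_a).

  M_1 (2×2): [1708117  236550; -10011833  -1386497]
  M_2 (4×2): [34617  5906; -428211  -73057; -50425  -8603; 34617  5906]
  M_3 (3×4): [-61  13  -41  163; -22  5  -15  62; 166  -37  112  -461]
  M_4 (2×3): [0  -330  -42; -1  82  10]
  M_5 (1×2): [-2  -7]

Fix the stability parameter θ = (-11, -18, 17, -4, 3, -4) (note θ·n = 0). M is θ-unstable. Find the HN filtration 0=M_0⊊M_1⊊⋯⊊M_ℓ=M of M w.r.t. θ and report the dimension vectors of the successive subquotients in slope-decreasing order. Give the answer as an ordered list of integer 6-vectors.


Via rank(M_{q-1}∘⋯∘M_p): M ≅ I[1,3], I[1,5], I[3,4], I[3,6].
μ_θ-semistable layers: μ^(1)=17; μ^(2)=13/2; μ^(3)=16/3; μ^(4)=3; μ^(5)=-29/2

((0, 0, 1, 0, 0, 0); (0, 0, 1, 1, 0, 0); (0, 0, 1, 1, 1, 0); (0, 0, 1, 1, 1, 1); (2, 2, 0, 0, 0, 0))


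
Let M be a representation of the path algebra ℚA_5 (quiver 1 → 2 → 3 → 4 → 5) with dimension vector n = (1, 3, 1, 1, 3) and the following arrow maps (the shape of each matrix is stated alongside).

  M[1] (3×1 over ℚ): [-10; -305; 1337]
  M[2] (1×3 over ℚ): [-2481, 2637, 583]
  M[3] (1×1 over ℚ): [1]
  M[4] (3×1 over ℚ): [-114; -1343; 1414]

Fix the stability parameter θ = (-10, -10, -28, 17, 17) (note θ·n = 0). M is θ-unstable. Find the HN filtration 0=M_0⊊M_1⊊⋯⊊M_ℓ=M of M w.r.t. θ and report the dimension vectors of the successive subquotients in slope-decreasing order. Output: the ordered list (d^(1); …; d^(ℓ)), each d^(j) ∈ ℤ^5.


Barcode: M ≅ I[1,5], I[2,2]^2, I[5,5]^2. HN layers by μ_θ (3 steps, strictly decreasing):
  μ^(1)=17; μ^(2)=-10; μ^(3)=-16

((0, 0, 0, 1, 3); (0, 2, 0, 0, 0); (1, 1, 1, 0, 0))


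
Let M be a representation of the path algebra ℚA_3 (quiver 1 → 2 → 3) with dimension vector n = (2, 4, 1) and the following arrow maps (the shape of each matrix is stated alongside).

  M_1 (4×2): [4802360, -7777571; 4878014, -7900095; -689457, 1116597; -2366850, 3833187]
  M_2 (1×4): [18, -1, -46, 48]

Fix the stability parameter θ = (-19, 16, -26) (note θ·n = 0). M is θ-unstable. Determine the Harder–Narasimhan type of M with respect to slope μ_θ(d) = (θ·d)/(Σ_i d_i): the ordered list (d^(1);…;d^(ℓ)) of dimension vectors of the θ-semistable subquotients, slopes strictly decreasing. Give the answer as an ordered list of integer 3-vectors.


Interval decomposition of M: I[1,2], I[1,3], I[2,2]^2.
HN type (ℓ=3): μ^(1)=16; μ^(2)=-5; μ^(3)=-19

((0, 3, 0); (0, 1, 1); (2, 0, 0))


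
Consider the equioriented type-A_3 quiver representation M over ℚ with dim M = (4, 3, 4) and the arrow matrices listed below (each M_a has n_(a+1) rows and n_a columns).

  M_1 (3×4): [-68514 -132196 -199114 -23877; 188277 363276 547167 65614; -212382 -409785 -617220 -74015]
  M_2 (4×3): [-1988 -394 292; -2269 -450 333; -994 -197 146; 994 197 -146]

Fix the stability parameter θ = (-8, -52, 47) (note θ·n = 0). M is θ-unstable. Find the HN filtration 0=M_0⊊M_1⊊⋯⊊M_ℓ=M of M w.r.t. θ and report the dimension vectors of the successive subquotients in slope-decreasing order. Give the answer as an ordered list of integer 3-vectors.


Via rank(M_{q-1}∘⋯∘M_p): M ≅ I[1,1], I[1,2], I[1,3]^2, I[3,3]^2.
μ_θ-semistable layers: μ^(1)=47; μ^(2)=-8; μ^(3)=-30

((0, 0, 4); (1, 0, 0); (3, 3, 0))


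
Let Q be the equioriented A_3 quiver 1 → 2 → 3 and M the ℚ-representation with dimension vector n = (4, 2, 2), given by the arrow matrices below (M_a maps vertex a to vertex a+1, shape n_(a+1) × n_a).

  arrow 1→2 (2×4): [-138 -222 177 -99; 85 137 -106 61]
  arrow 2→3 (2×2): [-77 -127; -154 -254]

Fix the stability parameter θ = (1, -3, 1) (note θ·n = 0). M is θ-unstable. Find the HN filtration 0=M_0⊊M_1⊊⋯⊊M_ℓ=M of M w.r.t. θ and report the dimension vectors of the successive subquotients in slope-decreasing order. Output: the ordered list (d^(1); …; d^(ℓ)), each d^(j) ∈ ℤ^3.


Barcode: M ≅ I[1,1]^2, I[1,2], I[1,3], I[3,3]. HN layers by μ_θ (2 steps, strictly decreasing):
  μ^(1)=1; μ^(2)=-1

((2, 0, 2); (2, 2, 0))


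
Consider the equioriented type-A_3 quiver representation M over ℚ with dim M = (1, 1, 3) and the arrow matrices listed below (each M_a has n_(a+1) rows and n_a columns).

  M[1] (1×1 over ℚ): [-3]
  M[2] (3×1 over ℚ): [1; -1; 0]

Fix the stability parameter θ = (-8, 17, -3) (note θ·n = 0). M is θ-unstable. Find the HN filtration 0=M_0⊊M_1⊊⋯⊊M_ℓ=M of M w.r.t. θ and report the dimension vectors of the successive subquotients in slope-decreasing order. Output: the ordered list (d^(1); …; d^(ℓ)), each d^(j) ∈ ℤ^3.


Barcode: M ≅ I[1,3], I[3,3]^2. HN layers by μ_θ (3 steps, strictly decreasing):
  μ^(1)=7; μ^(2)=-3; μ^(3)=-8

((0, 1, 1); (0, 0, 2); (1, 0, 0))


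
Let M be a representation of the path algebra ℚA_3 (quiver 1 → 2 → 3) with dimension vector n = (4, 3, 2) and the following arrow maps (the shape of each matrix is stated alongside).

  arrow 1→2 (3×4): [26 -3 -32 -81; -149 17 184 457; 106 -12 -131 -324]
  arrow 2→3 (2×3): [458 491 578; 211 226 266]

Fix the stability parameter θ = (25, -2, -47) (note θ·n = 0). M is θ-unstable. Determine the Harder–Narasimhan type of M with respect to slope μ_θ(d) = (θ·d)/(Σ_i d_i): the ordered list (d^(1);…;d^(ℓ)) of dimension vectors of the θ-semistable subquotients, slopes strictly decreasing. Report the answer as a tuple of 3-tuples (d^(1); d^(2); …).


Barcode: M ≅ I[1,1], I[1,2], I[1,3]^2. HN layers by μ_θ (3 steps, strictly decreasing):
  μ^(1)=25; μ^(2)=23/2; μ^(3)=-8

((1, 0, 0); (1, 1, 0); (2, 2, 2))


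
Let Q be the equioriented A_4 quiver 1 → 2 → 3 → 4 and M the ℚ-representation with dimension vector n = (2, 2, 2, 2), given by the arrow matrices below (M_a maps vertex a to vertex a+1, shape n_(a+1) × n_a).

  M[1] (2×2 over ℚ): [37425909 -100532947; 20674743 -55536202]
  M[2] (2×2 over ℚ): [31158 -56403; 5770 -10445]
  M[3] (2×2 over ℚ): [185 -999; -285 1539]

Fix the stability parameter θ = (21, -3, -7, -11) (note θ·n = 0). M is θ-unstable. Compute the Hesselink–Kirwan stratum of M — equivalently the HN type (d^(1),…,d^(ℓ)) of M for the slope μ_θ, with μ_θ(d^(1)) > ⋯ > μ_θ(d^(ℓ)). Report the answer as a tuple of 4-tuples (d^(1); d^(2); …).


Barcode: M ≅ I[1,2], I[1,3], I[3,4], I[4,4]. HN layers by μ_θ (4 steps, strictly decreasing):
  μ^(1)=9; μ^(2)=11/3; μ^(3)=-9; μ^(4)=-11

((1, 1, 0, 0); (1, 1, 1, 0); (0, 0, 1, 1); (0, 0, 0, 1))


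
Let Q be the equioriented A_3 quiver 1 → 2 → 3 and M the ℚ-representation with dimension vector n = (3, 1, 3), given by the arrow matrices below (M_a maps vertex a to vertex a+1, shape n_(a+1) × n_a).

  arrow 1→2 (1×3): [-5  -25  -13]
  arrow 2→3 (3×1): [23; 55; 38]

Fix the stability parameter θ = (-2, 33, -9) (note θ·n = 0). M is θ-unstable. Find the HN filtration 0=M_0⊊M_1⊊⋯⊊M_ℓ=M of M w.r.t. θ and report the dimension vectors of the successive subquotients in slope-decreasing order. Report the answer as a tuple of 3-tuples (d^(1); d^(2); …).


Interval decomposition of M: I[1,1]^2, I[1,3], I[3,3]^2.
HN type (ℓ=3): μ^(1)=12; μ^(2)=-2; μ^(3)=-9

((0, 1, 1); (3, 0, 0); (0, 0, 2))


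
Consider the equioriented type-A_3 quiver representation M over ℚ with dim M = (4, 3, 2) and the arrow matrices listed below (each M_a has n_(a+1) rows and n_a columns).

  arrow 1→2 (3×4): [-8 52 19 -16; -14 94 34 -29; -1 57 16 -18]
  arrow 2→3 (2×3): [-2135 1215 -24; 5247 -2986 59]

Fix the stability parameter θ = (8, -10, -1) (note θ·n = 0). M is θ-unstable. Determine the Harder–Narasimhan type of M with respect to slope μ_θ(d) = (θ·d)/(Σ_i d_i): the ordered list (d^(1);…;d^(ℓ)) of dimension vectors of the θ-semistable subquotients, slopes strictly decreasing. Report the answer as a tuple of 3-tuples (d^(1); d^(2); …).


Barcode: M ≅ I[1,1], I[1,2], I[1,3]^2. HN layers by μ_θ (2 steps, strictly decreasing):
  μ^(1)=8; μ^(2)=-1

((1, 0, 0); (3, 3, 2))


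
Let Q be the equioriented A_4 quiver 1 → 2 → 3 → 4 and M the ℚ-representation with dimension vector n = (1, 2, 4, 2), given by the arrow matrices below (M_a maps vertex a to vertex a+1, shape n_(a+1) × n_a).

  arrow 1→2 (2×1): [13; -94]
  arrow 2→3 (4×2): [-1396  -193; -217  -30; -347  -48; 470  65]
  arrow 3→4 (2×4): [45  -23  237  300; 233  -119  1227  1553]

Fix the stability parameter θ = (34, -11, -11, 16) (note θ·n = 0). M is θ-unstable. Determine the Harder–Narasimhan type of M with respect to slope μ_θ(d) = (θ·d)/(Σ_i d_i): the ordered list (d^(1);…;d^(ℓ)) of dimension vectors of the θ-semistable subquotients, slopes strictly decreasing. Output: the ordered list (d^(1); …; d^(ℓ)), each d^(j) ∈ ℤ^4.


Interval decomposition of M: I[1,4], I[2,4], I[3,3]^2.
HN type (ℓ=3): μ^(1)=16; μ^(2)=4; μ^(3)=-11

((0, 0, 0, 2); (1, 1, 1, 0); (0, 1, 3, 0))


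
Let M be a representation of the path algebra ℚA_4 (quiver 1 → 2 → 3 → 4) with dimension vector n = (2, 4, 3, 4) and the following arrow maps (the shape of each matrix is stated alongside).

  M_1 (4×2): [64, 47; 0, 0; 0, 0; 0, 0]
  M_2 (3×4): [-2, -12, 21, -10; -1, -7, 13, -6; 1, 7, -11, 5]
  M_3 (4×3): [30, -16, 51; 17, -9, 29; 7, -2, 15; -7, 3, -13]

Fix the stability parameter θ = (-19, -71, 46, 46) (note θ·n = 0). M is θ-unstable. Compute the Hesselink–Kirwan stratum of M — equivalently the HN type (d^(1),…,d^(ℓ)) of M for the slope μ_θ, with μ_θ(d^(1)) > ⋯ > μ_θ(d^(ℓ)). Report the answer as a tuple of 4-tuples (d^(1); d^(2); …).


Barcode: M ≅ I[1,1], I[1,4], I[2,2], I[2,4]^2, I[4,4]. HN layers by μ_θ (4 steps, strictly decreasing):
  μ^(1)=46; μ^(2)=-19; μ^(3)=-45; μ^(4)=-71

((0, 0, 3, 4); (1, 0, 0, 0); (1, 1, 0, 0); (0, 3, 0, 0))


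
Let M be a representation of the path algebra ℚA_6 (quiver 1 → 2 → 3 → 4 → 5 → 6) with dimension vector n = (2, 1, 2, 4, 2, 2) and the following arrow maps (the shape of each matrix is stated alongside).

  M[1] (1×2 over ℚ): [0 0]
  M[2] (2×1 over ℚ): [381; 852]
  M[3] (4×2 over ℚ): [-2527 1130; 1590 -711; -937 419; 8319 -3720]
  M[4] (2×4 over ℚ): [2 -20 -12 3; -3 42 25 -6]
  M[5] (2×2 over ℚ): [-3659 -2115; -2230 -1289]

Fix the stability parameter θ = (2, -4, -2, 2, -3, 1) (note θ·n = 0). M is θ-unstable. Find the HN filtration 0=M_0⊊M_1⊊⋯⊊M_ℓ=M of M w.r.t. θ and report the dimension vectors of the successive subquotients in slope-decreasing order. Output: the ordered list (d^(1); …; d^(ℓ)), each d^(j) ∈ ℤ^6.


Interval decomposition of M: I[1,1]^2, I[2,6], I[3,6], I[4,4]^2.
HN type (ℓ=5): μ^(1)=2; μ^(2)=1; μ^(3)=-1/2; μ^(4)=-2; μ^(5)=-4

((2, 0, 0, 2, 0, 0); (0, 0, 0, 0, 0, 2); (0, 0, 0, 2, 2, 0); (0, 0, 2, 0, 0, 0); (0, 1, 0, 0, 0, 0))


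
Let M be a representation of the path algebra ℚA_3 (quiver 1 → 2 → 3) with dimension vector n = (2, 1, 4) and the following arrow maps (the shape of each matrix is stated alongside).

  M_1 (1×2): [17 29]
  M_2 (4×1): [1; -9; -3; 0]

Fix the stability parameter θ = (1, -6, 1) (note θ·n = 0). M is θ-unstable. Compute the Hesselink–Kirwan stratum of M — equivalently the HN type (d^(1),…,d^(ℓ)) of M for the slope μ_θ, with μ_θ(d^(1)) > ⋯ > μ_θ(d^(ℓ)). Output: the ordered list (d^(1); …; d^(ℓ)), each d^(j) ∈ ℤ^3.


Via rank(M_{q-1}∘⋯∘M_p): M ≅ I[1,1], I[1,3], I[3,3]^3.
μ_θ-semistable layers: μ^(1)=1; μ^(2)=-5/2

((1, 0, 4); (1, 1, 0))


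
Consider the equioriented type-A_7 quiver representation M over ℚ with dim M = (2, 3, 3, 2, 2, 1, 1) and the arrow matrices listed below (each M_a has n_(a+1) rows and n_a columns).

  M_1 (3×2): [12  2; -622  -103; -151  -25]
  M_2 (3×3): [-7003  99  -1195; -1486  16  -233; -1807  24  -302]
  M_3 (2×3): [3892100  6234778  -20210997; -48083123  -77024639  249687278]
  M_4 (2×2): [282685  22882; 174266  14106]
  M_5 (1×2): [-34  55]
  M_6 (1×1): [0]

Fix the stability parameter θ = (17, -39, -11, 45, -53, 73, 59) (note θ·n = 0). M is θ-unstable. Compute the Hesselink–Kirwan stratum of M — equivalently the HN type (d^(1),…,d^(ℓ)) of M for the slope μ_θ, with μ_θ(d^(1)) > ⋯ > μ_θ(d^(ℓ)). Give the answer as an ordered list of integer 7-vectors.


Via rank(M_{q-1}∘⋯∘M_p): M ≅ I[1,3], I[1,6], I[2,5], I[7,7].
μ_θ-semistable layers: μ^(1)=73; μ^(2)=59; μ^(3)=-4; μ^(4)=-11; μ^(5)=-39

((0, 0, 0, 0, 0, 1, 0); (0, 0, 0, 0, 0, 0, 1); (0, 0, 0, 2, 2, 0, 0); (2, 2, 3, 0, 0, 0, 0); (0, 1, 0, 0, 0, 0, 0))


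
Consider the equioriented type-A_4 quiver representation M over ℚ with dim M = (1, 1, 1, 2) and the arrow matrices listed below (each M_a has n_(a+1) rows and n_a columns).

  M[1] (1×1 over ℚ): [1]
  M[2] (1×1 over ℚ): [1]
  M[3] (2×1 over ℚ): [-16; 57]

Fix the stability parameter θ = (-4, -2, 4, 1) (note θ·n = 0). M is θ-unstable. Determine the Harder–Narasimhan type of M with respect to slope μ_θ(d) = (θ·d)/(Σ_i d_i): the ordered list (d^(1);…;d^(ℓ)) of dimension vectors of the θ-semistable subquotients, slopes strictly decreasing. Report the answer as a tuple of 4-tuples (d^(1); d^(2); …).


Barcode: M ≅ I[1,4], I[4,4]. HN layers by μ_θ (4 steps, strictly decreasing):
  μ^(1)=5/2; μ^(2)=1; μ^(3)=-2; μ^(4)=-4

((0, 0, 1, 1); (0, 0, 0, 1); (0, 1, 0, 0); (1, 0, 0, 0))


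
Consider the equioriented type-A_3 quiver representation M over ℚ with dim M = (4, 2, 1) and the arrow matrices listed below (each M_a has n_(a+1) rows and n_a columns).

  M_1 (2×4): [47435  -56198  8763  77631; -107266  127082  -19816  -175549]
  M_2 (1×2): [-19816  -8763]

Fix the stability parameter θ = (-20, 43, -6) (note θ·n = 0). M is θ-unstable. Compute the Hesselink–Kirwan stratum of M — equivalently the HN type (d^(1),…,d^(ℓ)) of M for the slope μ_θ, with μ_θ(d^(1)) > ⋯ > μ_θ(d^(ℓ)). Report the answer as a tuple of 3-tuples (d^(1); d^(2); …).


Barcode: M ≅ I[1,1]^2, I[1,2], I[1,3]. HN layers by μ_θ (3 steps, strictly decreasing):
  μ^(1)=43; μ^(2)=37/2; μ^(3)=-20

((0, 1, 0); (0, 1, 1); (4, 0, 0))


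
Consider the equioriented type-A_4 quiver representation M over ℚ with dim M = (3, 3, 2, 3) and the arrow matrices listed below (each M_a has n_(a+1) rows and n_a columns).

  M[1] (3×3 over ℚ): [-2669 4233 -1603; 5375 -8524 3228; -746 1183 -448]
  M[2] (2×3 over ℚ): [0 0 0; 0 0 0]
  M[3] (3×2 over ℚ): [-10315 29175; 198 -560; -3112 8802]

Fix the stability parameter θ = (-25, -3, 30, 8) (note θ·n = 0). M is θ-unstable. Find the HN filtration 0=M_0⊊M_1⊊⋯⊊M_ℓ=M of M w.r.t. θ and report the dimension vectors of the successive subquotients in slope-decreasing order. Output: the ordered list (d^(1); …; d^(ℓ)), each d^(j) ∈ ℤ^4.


Via rank(M_{q-1}∘⋯∘M_p): M ≅ I[1,2]^3, I[3,4]^2, I[4,4].
μ_θ-semistable layers: μ^(1)=19; μ^(2)=8; μ^(3)=-3; μ^(4)=-25

((0, 0, 2, 2); (0, 0, 0, 1); (0, 3, 0, 0); (3, 0, 0, 0))


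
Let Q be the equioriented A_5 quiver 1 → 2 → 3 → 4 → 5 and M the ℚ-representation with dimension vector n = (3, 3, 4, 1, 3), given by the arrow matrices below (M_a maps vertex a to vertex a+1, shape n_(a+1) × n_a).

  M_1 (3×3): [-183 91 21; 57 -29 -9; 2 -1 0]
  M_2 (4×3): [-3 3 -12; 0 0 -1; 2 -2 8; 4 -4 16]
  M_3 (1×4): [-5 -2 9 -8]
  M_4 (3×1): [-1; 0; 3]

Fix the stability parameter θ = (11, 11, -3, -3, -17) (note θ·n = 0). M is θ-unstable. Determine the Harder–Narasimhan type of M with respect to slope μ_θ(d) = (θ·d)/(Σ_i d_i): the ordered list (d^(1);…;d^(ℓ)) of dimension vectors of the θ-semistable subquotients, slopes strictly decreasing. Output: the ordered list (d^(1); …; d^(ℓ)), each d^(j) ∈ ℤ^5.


Interval decomposition of M: I[1,2], I[1,3], I[1,5], I[3,3]^2, I[5,5]^2.
HN type (ℓ=5): μ^(1)=11; μ^(2)=19/3; μ^(3)=-1/5; μ^(4)=-3; μ^(5)=-17

((1, 1, 0, 0, 0); (1, 1, 1, 0, 0); (1, 1, 1, 1, 1); (0, 0, 2, 0, 0); (0, 0, 0, 0, 2))


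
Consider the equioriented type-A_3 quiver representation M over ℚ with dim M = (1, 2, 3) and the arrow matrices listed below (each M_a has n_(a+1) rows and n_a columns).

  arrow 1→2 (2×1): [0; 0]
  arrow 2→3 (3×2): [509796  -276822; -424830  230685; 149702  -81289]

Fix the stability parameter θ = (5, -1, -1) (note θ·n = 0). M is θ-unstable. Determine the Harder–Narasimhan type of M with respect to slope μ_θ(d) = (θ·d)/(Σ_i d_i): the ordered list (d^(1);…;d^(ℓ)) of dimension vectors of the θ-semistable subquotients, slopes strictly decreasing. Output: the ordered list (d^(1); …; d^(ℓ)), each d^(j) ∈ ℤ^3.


Interval decomposition of M: I[1,1], I[2,2], I[2,3], I[3,3]^2.
HN type (ℓ=2): μ^(1)=5; μ^(2)=-1

((1, 0, 0); (0, 2, 3))


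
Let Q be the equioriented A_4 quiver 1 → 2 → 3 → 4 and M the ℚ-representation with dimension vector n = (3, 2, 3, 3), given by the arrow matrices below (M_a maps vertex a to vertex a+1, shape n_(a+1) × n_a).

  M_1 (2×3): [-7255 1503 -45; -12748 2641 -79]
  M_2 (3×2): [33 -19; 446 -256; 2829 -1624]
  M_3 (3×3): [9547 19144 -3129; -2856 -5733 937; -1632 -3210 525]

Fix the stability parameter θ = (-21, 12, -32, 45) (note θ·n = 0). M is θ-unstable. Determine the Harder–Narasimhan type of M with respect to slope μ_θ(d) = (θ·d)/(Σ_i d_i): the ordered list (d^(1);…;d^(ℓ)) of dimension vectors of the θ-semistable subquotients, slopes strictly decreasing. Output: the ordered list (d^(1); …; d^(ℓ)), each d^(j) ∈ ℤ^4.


Via rank(M_{q-1}∘⋯∘M_p): M ≅ I[1,1], I[1,4]^2, I[3,4].
μ_θ-semistable layers: μ^(1)=45; μ^(2)=-10; μ^(3)=-21; μ^(4)=-32

((0, 0, 0, 3); (0, 2, 2, 0); (3, 0, 0, 0); (0, 0, 1, 0))


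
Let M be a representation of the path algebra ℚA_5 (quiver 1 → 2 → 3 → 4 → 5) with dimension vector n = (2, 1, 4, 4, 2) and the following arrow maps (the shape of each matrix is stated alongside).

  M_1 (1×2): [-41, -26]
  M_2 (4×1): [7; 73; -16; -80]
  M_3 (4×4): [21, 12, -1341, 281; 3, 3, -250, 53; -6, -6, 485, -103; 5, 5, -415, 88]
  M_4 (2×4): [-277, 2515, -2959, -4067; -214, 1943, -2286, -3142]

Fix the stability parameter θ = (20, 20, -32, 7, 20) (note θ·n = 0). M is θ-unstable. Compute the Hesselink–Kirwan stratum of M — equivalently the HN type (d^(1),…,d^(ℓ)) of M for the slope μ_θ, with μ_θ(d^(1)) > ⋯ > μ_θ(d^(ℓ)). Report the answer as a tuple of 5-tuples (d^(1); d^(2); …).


Interval decomposition of M: I[1,1], I[1,5], I[3,3], I[3,4], I[3,5], I[4,4].
HN type (ℓ=4): μ^(1)=20; μ^(2)=7; μ^(3)=8/3; μ^(4)=-32

((1, 0, 0, 0, 2); (0, 0, 0, 4, 0); (1, 1, 1, 0, 0); (0, 0, 3, 0, 0))
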